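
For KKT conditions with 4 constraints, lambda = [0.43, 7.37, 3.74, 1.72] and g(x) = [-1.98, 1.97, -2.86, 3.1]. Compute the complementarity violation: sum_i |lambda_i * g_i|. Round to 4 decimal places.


KKT complementary slackness check:
lambda_1 * g_1 = 0.43 * -1.98 = -0.8514
lambda_2 * g_2 = 7.37 * 1.97 = 14.5189
lambda_3 * g_3 = 3.74 * -2.86 = -10.6964
lambda_4 * g_4 = 1.72 * 3.1 = 5.332
Total violation = 0.8514 + 14.5189 + 10.6964 + 5.332 = 31.3987


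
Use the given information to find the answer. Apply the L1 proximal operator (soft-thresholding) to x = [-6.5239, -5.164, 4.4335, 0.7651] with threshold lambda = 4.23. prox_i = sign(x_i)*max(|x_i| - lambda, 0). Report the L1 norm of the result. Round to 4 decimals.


Soft-thresholding with lambda = 4.23:
prox(-6.5239) = sign(-6.5239)*max(|-6.5239| - 4.23, 0) = -2.2939
prox(-5.164) = sign(-5.164)*max(|-5.164| - 4.23, 0) = -0.934
prox(4.4335) = sign(4.4335)*max(|4.4335| - 4.23, 0) = 0.2035
prox(0.7651) = sign(0.7651)*max(|0.7651| - 4.23, 0) = 0.0
prox(x) = [-2.2939, -0.934, 0.2035, 0.0]
||prox(x)||_1 = 2.2939 + 0.934 + 0.2035 + 0.0 = 3.4314


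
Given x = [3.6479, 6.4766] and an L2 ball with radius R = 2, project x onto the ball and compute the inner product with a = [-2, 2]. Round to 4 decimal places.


Step 1: Compute ||x|| (intermediates to 6 decimals).
||x|| = sqrt(3.6479^2 + 6.4766^2) = 7.433271
Step 2: Project.
Since ||x|| > R, scale = R/||x|| = 2/7.433271 = 0.269061, proj(x) = scale * x
proj(x) = [0.981508, 1.7426]
Step 3: Dot product.
a^T * proj(x) = -2*0.981508 + 2*1.7426 = 1.5222


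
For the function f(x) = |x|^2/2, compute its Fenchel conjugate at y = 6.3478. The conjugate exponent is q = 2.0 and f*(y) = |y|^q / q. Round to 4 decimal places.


The conjugate exponent q satisfies 1/p + 1/q = 1.
p = 2, so q = 2/(2 - 1) = 2.0
|y|^q = 6.3478^2.0 = 40.2946
f*(6.3478) = 40.2946 / 2.0 = 20.1473


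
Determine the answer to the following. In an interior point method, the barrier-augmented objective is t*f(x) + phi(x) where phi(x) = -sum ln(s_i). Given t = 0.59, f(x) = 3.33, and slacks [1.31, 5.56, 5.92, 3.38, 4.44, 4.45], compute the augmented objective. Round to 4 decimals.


Step 1: Compute log-barrier.
ln values: [0.27, 1.7156, 1.7783, 1.2179, 1.4907, 1.4929]
phi = -(0.27 + 1.7156 + 1.7783 + 1.2179 + 1.4907 + 1.4929) = -7.9654
Step 2: Compute augmented objective.
t*f(x) = 0.59*3.33 = 1.9647
Total = 1.9647 - 7.9654 = -6.0007


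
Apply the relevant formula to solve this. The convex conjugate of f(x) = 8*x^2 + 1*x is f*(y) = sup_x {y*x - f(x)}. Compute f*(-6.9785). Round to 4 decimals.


f*(y) = sup_x {y*x - a*x^2 - b*x} = sup_x {(y-b)*x - a*x^2}
FOC: (y - b) - 2a*x = 0 => x* = (y - b)/(2a)
x* = (-6.9785 - 1)/(2*8) = -0.4987
f*(-6.9785) = (y-b)^2/(4a) = (-6.9785 - 1)^2/(4*8)
= 63.6565/32 = 1.9893


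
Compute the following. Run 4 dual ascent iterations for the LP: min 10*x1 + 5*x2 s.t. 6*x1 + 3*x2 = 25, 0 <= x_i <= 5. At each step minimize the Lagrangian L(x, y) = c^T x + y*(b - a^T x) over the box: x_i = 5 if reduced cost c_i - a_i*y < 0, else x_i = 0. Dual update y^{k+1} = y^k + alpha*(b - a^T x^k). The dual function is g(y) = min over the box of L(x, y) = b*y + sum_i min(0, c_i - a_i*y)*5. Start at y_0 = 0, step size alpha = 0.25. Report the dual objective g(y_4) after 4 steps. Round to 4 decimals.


Dual ascent for LP: min 10*x1 + 5*x2, 6*x1 + 3*x2 = 25, 0 <= x_i <= 5
Step 1: y^k = 0.0, reduced costs: (10.0, 5.0)
  x^k = (0.0, 0.0), subgradient = b - a^T x = 25.0
  y^{k+1} = 0.0 + 0.25*25.0 = 6.25
Step 2: y^k = 6.25, reduced costs: (-27.5, -13.75)
  x^k = (5.0, 5.0), subgradient = b - a^T x = -20.0
  y^{k+1} = 6.25 + 0.25*-20.0 = 1.25
Step 3: y^k = 1.25, reduced costs: (2.5, 1.25)
  x^k = (0.0, 0.0), subgradient = b - a^T x = 25.0
  y^{k+1} = 1.25 + 0.25*25.0 = 7.5
Step 4: y^k = 7.5, reduced costs: (-35.0, -17.5)
  x^k = (5.0, 5.0), subgradient = b - a^T x = -20.0
  y^{k+1} = 7.5 + 0.25*-20.0 = 2.5
Dual objective at y_4 = 2.5: reduced costs (-5.0, -2.5), box minimizer x = (5.0, 5.0)
g(y_4) = b*y + (c1 - a1*y)*x1 + (c2 - a2*y)*x2 = 25*2.5 + (-5.0)*5.0 + (-2.5)*5.0 = 62.5 - 25.0 - 12.5 = 25.0


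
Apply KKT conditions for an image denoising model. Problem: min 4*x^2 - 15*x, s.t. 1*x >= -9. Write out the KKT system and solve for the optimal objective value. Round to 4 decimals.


Step 1: Try lambda = 0 (constraint inactive).
Stationarity: 2*4*x - 15 = 0
x* = 15/(2*4) = 1.875
Check constraint: 1*1.875 = 1.875 >= -9 -- satisfied.
Step 2: Compute optimal value.
f(x*) = 4*1.875^2 - 15*1.875 = -14.0625


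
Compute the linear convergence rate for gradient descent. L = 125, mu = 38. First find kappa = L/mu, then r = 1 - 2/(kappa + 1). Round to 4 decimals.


Step 1: Compute the condition number.
kappa = L/mu = 125/38 = 3.2895
Step 2: Compute the convergence rate.
r = 1 - 2/(kappa + 1) = 1 - 2*mu/(L + mu) = (L - mu)/(L + mu) = 87/163 = 0.5337


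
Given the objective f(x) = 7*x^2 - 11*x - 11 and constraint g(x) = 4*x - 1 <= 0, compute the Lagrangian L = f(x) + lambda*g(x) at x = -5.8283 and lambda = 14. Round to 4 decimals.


Step 1: Evaluate f(x).
f(-5.8283) = 7*(-5.8283)^2 - 11*(-5.8283) - 11 = 290.8949
Step 2: Evaluate g(x).
g(-5.8283) = 4*-5.8283 - 1 = -24.3132
Step 3: Compute Lagrangian.
L = 290.8949 + 14*-24.3132 = -49.4899


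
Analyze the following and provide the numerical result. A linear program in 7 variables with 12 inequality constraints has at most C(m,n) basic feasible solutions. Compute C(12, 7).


Each vertex corresponds to some choice of n active constraints out of m, so the number of vertices is at most C(m, n) = m! / (n!(m-n)!).
m = 12, n = 7
Numerator: 12 * 11 * 10 * 9 * 8 * 7 * 6
Denominator: 7! = 5040
C(12, 7) = 792


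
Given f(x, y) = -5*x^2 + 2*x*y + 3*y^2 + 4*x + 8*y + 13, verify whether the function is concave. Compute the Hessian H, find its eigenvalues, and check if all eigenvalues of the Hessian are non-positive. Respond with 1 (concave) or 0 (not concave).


The Hessian of f(x,y) = -5*x^2 + 2*x*y + 3*y^2 + 4*x + 8*y + 13 is:
H = [[-10, 2], [2, 6]]
Trace = -10 + 6 = -4
Determinant = -10*6 - (2)^2 = -64
Discriminant = (-4)^2 - 4*-64 = 272.0
Eigenvalues: lambda_1 = -10.2462, lambda_2 = 6.2462
The function is not concave.

0


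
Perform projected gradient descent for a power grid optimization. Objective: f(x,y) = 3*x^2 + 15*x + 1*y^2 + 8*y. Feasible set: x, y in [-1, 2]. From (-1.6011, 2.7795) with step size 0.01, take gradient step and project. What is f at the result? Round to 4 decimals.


Step 1: Compute gradient at (-1.6011, 2.7795).
grad_x = 2*3*-1.6011 + 15 = 5.3934
grad_y = 2*1*2.7795 + 8 = 13.559
Step 2: Gradient step.
x_raw = -1.6011 - 0.01*5.3934 = -1.655
y_raw = 2.7795 - 0.01*13.559 = 2.6439
Step 3: Project onto [-1, 2].
x_proj = clip(-1.655) = -1.0
y_proj = clip(2.6439) = 2.0
Step 4: Evaluate f.
f(-1.0, 2.0) = 8.0


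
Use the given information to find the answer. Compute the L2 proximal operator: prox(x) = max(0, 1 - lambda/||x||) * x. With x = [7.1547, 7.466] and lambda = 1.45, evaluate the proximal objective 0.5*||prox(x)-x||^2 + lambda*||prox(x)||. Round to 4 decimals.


Step 1: Compute ||x||.
||x|| = 10.3407
Step 2: Compute scaling factor.
scale = max(0, 1 - 1.45/10.3407) = 0.8598
Step 3: prox(x) = [6.1515, 6.4191]
||prox(x)|| = 8.8907
Step 4: Proximal objective.
0.5*||prox-x||^2 = 1.0513
lambda*||prox|| = 12.8915
Total = 13.9428


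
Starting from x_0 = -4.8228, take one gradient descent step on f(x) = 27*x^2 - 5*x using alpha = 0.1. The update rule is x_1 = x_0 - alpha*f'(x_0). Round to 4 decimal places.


We compute the gradient at x_0 and apply the update.
f'(x) = 54*x - 5
f'(-4.8228) = 54*-4.8228 - 5 = -265.4312
x_1 = -4.8228 - 0.1*-265.4312 = 21.7203


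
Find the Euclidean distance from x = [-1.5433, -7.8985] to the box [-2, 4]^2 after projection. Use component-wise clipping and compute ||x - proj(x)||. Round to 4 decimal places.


Project each component onto [-2, 4].
clip(-1.5433) = -1.5433, clip(-7.8985) = -2.0
Projection = [-1.5433, -2.0]
Squared diffs: [0.0, 34.7923]
Distance = sqrt(34.7923) = 5.8985


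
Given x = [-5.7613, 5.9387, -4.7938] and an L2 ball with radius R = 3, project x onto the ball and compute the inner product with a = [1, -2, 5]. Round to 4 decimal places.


Step 1: Compute ||x|| (intermediates to 6 decimals).
||x|| = sqrt((-5.7613)^2 + 5.9387^2 + (-4.7938)^2) = 9.562492
Step 2: Project.
Since ||x|| > R, scale = R/||x|| = 3/9.562492 = 0.313726, proj(x) = scale * x
proj(x) = [-1.80747, 1.863125, -1.50394]
Step 3: Dot product.
a^T * proj(x) = 1*(-1.80747) - 2*1.863125 + 5*(-1.50394) = -13.0534


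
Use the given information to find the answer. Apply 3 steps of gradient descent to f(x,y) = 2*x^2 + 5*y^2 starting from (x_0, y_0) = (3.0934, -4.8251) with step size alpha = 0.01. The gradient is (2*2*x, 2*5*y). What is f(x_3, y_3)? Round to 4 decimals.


Gradient descent on f(x,y) = 2*x^2 + 5*y^2.
Starting point: (3.0934, -4.8251), alpha = 0.01
Step 1: grad_x = 2*2*3.0934 = 12.3736, grad_y = 2*5*-4.8251 = -48.251
  x_1 = 3.0934 - 0.01*12.3736 = 2.9697
  y_1 = -4.8251 - 0.01*-48.251 = -4.3426
Step 2: grad_x = 2*2*2.9697 = 11.8787, grad_y = 2*5*-4.3426 = -43.4259
  x_2 = 2.9697 - 0.01*11.8787 = 2.8509
  y_2 = -4.3426 - 0.01*-43.4259 = -3.9083
Step 3: grad_x = 2*2*2.8509 = 11.4035, grad_y = 2*5*-3.9083 = -39.0833
  x_3 = 2.8509 - 0.01*11.4035 = 2.7368
  y_3 = -3.9083 - 0.01*-39.0833 = -3.5175
f(2.7368, -3.5175) = 2*2.7368^2 + 5*(-3.5175)^2 = 76.8446


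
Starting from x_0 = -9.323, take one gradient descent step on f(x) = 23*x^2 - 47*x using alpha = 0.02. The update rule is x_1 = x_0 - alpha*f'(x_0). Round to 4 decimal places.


We compute the gradient at x_0 and apply the update.
f'(x) = 46*x - 47
f'(-9.323) = 46*-9.323 - 47 = -475.858
x_1 = -9.323 - 0.02*-475.858 = 0.1942


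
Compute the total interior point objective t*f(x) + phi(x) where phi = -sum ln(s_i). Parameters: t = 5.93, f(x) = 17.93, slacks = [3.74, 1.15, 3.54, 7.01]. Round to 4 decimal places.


Step 1: Compute log-barrier.
ln values: [1.3191, 0.1398, 1.2641, 1.9473]
phi = -(1.3191 + 0.1398 + 1.2641 + 1.9473) = -4.6703
Step 2: Compute augmented objective.
t*f(x) = 5.93*17.93 = 106.3249
Total = 106.3249 - 4.6703 = 101.6546


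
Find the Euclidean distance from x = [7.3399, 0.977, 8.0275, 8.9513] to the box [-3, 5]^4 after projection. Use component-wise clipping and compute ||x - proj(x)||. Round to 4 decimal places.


Project each component onto [-3, 5].
clip(7.3399) = 5.0, clip(0.977) = 0.977, clip(8.0275) = 5.0, clip(8.9513) = 5.0
Projection = [5.0, 0.977, 5.0, 5.0]
Squared diffs: [5.4751, 0.0, 9.1658, 15.6128]
Distance = sqrt(30.2537) = 5.5003


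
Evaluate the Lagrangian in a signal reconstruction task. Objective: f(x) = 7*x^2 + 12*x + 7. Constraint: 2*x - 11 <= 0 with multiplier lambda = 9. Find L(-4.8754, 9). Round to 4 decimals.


Step 1: Evaluate f(x).
f(-4.8754) = 7*(-4.8754)^2 + 12*(-4.8754) + 7 = 114.8819
Step 2: Evaluate g(x).
g(-4.8754) = 2*-4.8754 - 11 = -20.7508
Step 3: Compute Lagrangian.
L = 114.8819 + 9*-20.7508 = -71.8753


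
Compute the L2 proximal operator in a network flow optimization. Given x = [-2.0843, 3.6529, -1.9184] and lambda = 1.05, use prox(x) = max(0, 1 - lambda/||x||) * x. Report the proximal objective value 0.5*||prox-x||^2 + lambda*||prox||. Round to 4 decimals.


Step 1: Compute ||x||.
||x|| = 4.6226
Step 2: Compute scaling factor.
scale = max(0, 1 - 1.05/4.6226) = 0.7729
Step 3: prox(x) = [-1.6109, 2.8232, -1.4826]
||prox(x)|| = 3.5726
Step 4: Proximal objective.
0.5*||prox-x||^2 = 0.5513
lambda*||prox|| = 3.7512
Total = 4.3025


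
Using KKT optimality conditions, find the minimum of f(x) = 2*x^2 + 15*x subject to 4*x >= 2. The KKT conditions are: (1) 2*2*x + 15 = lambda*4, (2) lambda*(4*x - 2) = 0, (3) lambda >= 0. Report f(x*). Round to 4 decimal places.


Step 1: Try lambda = 0 (constraint inactive).
x_unc = -15/(2*2) = -3.75
Check: 4*-3.75 = -15.0 < 2 -- violated!
Step 2: Constraint must be active: 4*x = 2
x* = 2/4 = 0.5
lambda = (2*2*0.5 + 15)/4 = 4.25
Step 3: Compute optimal value.
f(x*) = 2*0.5^2 + 15*0.5 = 8.0


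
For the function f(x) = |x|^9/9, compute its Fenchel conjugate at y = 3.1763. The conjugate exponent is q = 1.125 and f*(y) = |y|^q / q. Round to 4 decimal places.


The conjugate exponent q satisfies 1/p + 1/q = 1.
p = 9, so q = 9/(9 - 1) = 1.125
|y|^q = 3.1763^1.125 = 3.67
f*(3.1763) = 3.67 / 1.125 = 3.2622


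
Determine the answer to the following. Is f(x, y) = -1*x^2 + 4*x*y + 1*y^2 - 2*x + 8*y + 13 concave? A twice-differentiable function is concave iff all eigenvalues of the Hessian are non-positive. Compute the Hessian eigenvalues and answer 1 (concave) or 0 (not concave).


The Hessian of f(x,y) = -1*x^2 + 4*x*y + 1*y^2 - 2*x + 8*y + 13 is:
H = [[-2, 4], [4, 2]]
Trace = -2 + 2 = 0
Determinant = -2*2 - (4)^2 = -20
Discriminant = (0)^2 - 4*-20 = 80.0
Eigenvalues: lambda_1 = -4.4721, lambda_2 = 4.4721
The function is not concave.

0


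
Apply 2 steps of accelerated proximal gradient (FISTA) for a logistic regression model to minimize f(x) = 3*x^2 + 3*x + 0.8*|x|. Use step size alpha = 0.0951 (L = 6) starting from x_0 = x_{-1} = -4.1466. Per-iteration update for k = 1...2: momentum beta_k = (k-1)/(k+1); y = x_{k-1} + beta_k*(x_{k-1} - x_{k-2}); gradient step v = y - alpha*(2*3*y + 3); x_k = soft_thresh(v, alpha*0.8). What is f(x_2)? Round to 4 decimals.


FISTA on f(x) = 3*x^2 + 3*x + 0.8*|x|
L = 6, alpha = 0.0951
Iteration 1: beta = 0.0, y = -4.1466 + 0.0*(-4.1466 + 4.1466) = -4.1466
  grad(y) = -21.8796, v = y - alpha*grad = -2.0659
  prox(v) = soft_thresh(-2.0659, 0.0761) = -1.9898
Iteration 2: beta = 0.3333, y = -1.9898 + 0.3333*(-1.9898 + 4.1466) = -1.2708
  grad(y) = -4.625, v = y - alpha*grad = -0.831
  prox(v) = soft_thresh(-0.831, 0.0761) = -0.7549
f(x_2) = 3*(-0.7549)^2 + 3*(-0.7549) + 0.8*|-0.7549| = 0.0489


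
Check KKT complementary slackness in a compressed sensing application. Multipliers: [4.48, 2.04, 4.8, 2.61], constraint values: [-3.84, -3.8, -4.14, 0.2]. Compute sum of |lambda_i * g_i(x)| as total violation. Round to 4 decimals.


KKT complementary slackness check:
lambda_1 * g_1 = 4.48 * -3.84 = -17.2032
lambda_2 * g_2 = 2.04 * -3.8 = -7.752
lambda_3 * g_3 = 4.8 * -4.14 = -19.872
lambda_4 * g_4 = 2.61 * 0.2 = 0.522
Total violation = 17.2032 + 7.752 + 19.872 + 0.522 = 45.3492


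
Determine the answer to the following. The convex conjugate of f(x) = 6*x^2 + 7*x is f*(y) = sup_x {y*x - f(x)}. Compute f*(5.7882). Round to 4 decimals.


f*(y) = sup_x {y*x - a*x^2 - b*x} = sup_x {(y-b)*x - a*x^2}
FOC: (y - b) - 2a*x = 0 => x* = (y - b)/(2a)
x* = (5.7882 - 7)/(2*6) = -0.101
f*(5.7882) = (y-b)^2/(4a) = (5.7882 - 7)^2/(4*6)
= 1.4685/24 = 0.0612


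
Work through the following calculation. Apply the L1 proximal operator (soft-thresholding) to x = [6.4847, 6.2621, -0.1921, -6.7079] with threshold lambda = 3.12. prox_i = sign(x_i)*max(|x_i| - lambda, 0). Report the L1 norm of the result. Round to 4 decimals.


Soft-thresholding with lambda = 3.12:
prox(6.4847) = sign(6.4847)*max(|6.4847| - 3.12, 0) = 3.3647
prox(6.2621) = sign(6.2621)*max(|6.2621| - 3.12, 0) = 3.1421
prox(-0.1921) = sign(-0.1921)*max(|-0.1921| - 3.12, 0) = 0.0
prox(-6.7079) = sign(-6.7079)*max(|-6.7079| - 3.12, 0) = -3.5879
prox(x) = [3.3647, 3.1421, 0.0, -3.5879]
||prox(x)||_1 = 3.3647 + 3.1421 + 0.0 + 3.5879 = 10.0947


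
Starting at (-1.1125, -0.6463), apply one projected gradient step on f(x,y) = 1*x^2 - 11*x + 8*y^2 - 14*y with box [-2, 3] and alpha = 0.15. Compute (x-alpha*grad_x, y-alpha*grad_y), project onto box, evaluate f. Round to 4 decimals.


Step 1: Compute gradient at (-1.1125, -0.6463).
grad_x = 2*1*-1.1125 - 11 = -13.225
grad_y = 2*8*-0.6463 - 14 = -24.3408
Step 2: Gradient step.
x_raw = -1.1125 - 0.15*-13.225 = 0.8713
y_raw = -0.6463 - 0.15*-24.3408 = 3.0048
Step 3: Project onto [-2, 3].
x_proj = clip(0.8713) = 0.8713
y_proj = clip(3.0048) = 3.0
Step 4: Evaluate f.
f(0.8713, 3.0) = 21.1753


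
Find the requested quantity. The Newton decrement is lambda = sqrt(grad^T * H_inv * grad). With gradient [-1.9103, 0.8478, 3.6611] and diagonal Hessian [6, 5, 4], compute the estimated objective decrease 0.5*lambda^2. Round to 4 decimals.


Step 1: H is diagonal, so H^(-1) * g = [-0.3184, 0.1696, 0.9153].
Step 2: g^T H^(-1) g = sum_i g_i^2 / H_ii
  = (-1.9103)^2/6 + (0.8478)^2/5 + (3.6611)^2/4
  = 0.6082 + 0.1438 + 3.3509 = 4.1029
Step 3: Objective decrease = 0.5 * g^T H^(-1) g = 2.0514


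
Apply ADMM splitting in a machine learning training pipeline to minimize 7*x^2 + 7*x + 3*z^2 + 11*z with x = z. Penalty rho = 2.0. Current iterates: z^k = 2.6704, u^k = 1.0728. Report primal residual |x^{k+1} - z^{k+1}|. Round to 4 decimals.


ADMM iteration with rho = 2.0, z^k = 2.6704, u^k = 1.0728
Step 1: x-update.
Minimize 7*x^2 + 7*x + (2.0/2)*(x - 2.6704 + 1.0728)^2
FOC: (2*7 + 2.0)*x = -7 + 2.0*(2.6704 - 1.0728)
x^{k+1} = -0.2378
Step 2: z-update.
Minimize 3*z^2 + 11*z + (2.0/2)*(-0.2378 - z + 1.0728)^2
FOC: (2*3 + 2.0)*z = -11 + 2.0*(-0.2378 + 1.0728)
z^{k+1} = -1.1663
Step 3: u-update.
u^{k+1} = 1.0728 - 0.2378 + 1.1663 = 2.0013
Step 4: Primal residual = |-0.2378 + 1.1663| = 0.9285


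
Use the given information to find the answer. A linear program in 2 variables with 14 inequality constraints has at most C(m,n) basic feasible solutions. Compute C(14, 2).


Each vertex corresponds to some choice of n active constraints out of m, so the number of vertices is at most C(m, n) = m! / (n!(m-n)!).
m = 14, n = 2
Numerator: 14 * 13
Denominator: 2! = 2
C(14, 2) = 91


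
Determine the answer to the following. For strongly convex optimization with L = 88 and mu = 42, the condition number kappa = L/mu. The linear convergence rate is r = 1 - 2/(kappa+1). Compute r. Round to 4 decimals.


Step 1: Compute the condition number.
kappa = L/mu = 88/42 = 2.0952
Step 2: Compute the convergence rate.
r = 1 - 2/(kappa + 1) = 1 - 2*mu/(L + mu) = (L - mu)/(L + mu) = 46/130 = 0.3538


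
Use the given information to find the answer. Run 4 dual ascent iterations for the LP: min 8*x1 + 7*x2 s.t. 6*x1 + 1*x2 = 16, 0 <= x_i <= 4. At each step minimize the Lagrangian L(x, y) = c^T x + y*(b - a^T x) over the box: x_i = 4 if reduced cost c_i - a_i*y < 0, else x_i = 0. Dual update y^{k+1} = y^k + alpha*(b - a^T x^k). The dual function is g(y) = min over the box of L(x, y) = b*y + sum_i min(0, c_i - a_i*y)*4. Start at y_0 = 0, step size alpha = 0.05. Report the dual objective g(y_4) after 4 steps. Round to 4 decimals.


Dual ascent for LP: min 8*x1 + 7*x2, 6*x1 + 1*x2 = 16, 0 <= x_i <= 4
Step 1: y^k = 0.0, reduced costs: (8.0, 7.0)
  x^k = (0.0, 0.0), subgradient = b - a^T x = 16.0
  y^{k+1} = 0.0 + 0.05*16.0 = 0.8
Step 2: y^k = 0.8, reduced costs: (3.2, 6.2)
  x^k = (0.0, 0.0), subgradient = b - a^T x = 16.0
  y^{k+1} = 0.8 + 0.05*16.0 = 1.6
Step 3: y^k = 1.6, reduced costs: (-1.6, 5.4)
  x^k = (4.0, 0.0), subgradient = b - a^T x = -8.0
  y^{k+1} = 1.6 + 0.05*-8.0 = 1.2
Step 4: y^k = 1.2, reduced costs: (0.8, 5.8)
  x^k = (0.0, 0.0), subgradient = b - a^T x = 16.0
  y^{k+1} = 1.2 + 0.05*16.0 = 2.0
Dual objective at y_4 = 2.0: reduced costs (-4.0, 5.0), box minimizer x = (4.0, 0.0)
g(y_4) = b*y + (c1 - a1*y)*x1 + (c2 - a2*y)*x2 = 16*2.0 + (-4.0)*4.0 + 5.0*0.0 = 32.0 - 16.0 + 0.0 = 16.0


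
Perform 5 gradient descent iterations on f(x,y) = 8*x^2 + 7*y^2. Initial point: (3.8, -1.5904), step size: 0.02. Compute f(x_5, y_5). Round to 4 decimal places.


Gradient descent on f(x,y) = 8*x^2 + 7*y^2.
Starting point: (3.8, -1.5904), alpha = 0.02
Step 1: grad_x = 2*8*3.8 = 60.8, grad_y = 2*7*-1.5904 = -22.2656
  x_1 = 3.8 - 0.02*60.8 = 2.584
  y_1 = -1.5904 - 0.02*-22.2656 = -1.1451
Step 2: grad_x = 2*8*2.584 = 41.344, grad_y = 2*7*-1.1451 = -16.0312
  x_2 = 2.584 - 0.02*41.344 = 1.7571
  y_2 = -1.1451 - 0.02*-16.0312 = -0.8245
Step 3: grad_x = 2*8*1.7571 = 28.1139, grad_y = 2*7*-0.8245 = -11.5425
  x_3 = 1.7571 - 0.02*28.1139 = 1.1948
  y_3 = -0.8245 - 0.02*-11.5425 = -0.5936
Step 4: grad_x = 2*8*1.1948 = 19.1175, grad_y = 2*7*-0.5936 = -8.3106
  x_4 = 1.1948 - 0.02*19.1175 = 0.8125
  y_4 = -0.5936 - 0.02*-8.3106 = -0.4274
Step 5: grad_x = 2*8*0.8125 = 12.9999, grad_y = 2*7*-0.4274 = -5.9836
  x_5 = 0.8125 - 0.02*12.9999 = 0.5525
  y_5 = -0.4274 - 0.02*-5.9836 = -0.3077
f(0.5525, -0.3077) = 8*0.5525^2 + 7*(-0.3077)^2 = 3.1049


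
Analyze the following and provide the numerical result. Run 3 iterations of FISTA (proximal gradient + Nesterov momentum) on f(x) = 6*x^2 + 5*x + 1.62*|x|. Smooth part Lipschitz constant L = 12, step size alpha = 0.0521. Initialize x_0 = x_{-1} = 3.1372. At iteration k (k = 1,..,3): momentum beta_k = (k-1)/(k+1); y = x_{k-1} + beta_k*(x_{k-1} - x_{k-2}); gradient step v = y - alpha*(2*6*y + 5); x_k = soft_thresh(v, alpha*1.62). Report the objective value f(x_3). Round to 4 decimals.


FISTA on f(x) = 6*x^2 + 5*x + 1.62*|x|
L = 12, alpha = 0.0521
Iteration 1: beta = 0.0, y = 3.1372 + 0.0*(3.1372 - 3.1372) = 3.1372
  grad(y) = 42.6464, v = y - alpha*grad = 0.9153
  prox(v) = soft_thresh(0.9153, 0.0844) = 0.8309
Iteration 2: beta = 0.3333, y = 0.8309 + 0.3333*(0.8309 - 3.1372) = 0.0622
  grad(y) = 5.7459, v = y - alpha*grad = -0.2372
  prox(v) = soft_thresh(-0.2372, 0.0844) = -0.1528
Iteration 3: beta = 0.5, y = -0.1528 + 0.5*(-0.1528 - 0.8309) = -0.6447
  grad(y) = -2.7359, v = y - alpha*grad = -0.5021
  prox(v) = soft_thresh(-0.5021, 0.0844) = -0.4177
f(x_3) = 6*(-0.4177)^2 + 5*(-0.4177) + 1.62*|-0.4177| = -0.365


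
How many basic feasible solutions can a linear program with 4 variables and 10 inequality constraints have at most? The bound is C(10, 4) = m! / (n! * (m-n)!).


Each vertex corresponds to some choice of n active constraints out of m, so the number of vertices is at most C(m, n) = m! / (n!(m-n)!).
m = 10, n = 4
Numerator: 10 * 9 * 8 * 7
Denominator: 4! = 24
C(10, 4) = 210


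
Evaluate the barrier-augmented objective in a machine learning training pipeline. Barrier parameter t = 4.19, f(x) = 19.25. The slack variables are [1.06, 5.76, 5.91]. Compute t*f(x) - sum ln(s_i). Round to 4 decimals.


Step 1: Compute log-barrier.
ln values: [0.0583, 1.7509, 1.7766]
phi = -(0.0583 + 1.7509 + 1.7766) = -3.5859
Step 2: Compute augmented objective.
t*f(x) = 4.19*19.25 = 80.6575
Total = 80.6575 - 3.5859 = 77.0716


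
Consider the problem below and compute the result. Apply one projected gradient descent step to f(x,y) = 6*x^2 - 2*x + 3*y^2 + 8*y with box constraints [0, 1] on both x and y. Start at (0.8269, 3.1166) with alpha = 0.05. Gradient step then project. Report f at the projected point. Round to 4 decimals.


Step 1: Compute gradient at (0.8269, 3.1166).
grad_x = 2*6*0.8269 - 2 = 7.9228
grad_y = 2*3*3.1166 + 8 = 26.6996
Step 2: Gradient step.
x_raw = 0.8269 - 0.05*7.9228 = 0.4308
y_raw = 3.1166 - 0.05*26.6996 = 1.7816
Step 3: Project onto [0, 1].
x_proj = clip(0.4308) = 0.4308
y_proj = clip(1.7816) = 1.0
Step 4: Evaluate f.
f(0.4308, 1.0) = 11.2518


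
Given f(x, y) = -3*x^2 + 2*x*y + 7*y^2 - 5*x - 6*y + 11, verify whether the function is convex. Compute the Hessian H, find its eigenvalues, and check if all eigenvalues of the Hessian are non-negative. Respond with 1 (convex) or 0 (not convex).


The Hessian of f(x,y) = -3*x^2 + 2*x*y + 7*y^2 - 5*x - 6*y + 11 is:
H = [[-6, 2], [2, 14]]
Trace = -6 + 14 = 8
Determinant = -6*14 - (2)^2 = -88
Discriminant = (8)^2 - 4*-88 = 416.0
Eigenvalues: lambda_1 = -6.198, lambda_2 = 14.198
The function is not convex.

0


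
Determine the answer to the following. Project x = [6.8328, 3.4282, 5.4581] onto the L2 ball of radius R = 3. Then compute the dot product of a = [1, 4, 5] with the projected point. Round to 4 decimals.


Step 1: Compute ||x|| (intermediates to 6 decimals).
||x|| = sqrt(6.8328^2 + 3.4282^2 + 5.4581^2) = 9.393113
Step 2: Project.
Since ||x|| > R, scale = R/||x|| = 3/9.393113 = 0.319383, proj(x) = scale * x
proj(x) = [2.18228, 1.094909, 1.743224]
Step 3: Dot product.
a^T * proj(x) = 1*2.18228 + 4*1.094909 + 5*1.743224 = 15.278


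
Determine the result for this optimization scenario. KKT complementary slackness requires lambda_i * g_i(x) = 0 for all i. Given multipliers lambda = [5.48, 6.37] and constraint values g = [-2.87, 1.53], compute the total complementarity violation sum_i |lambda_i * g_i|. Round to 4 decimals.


KKT complementary slackness check:
lambda_1 * g_1 = 5.48 * -2.87 = -15.7276
lambda_2 * g_2 = 6.37 * 1.53 = 9.7461
Total violation = 15.7276 + 9.7461 = 25.4737


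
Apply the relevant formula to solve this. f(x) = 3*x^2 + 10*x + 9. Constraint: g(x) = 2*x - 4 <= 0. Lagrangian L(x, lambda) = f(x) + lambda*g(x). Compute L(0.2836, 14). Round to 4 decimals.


Step 1: Evaluate f(x).
f(0.2836) = 3*0.2836^2 + 10*0.2836 + 9 = 12.0773
Step 2: Evaluate g(x).
g(0.2836) = 2*0.2836 - 4 = -3.4328
Step 3: Compute Lagrangian.
L = 12.0773 + 14*-3.4328 = -35.9819


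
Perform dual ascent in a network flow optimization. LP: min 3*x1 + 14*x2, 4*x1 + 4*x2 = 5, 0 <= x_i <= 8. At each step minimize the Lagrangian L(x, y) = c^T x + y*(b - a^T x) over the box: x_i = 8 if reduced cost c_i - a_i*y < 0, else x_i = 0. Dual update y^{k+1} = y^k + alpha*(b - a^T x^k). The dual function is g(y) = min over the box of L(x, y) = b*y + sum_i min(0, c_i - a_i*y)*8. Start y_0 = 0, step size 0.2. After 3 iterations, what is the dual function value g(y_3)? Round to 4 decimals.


Dual ascent for LP: min 3*x1 + 14*x2, 4*x1 + 4*x2 = 5, 0 <= x_i <= 8
Step 1: y^k = 0.0, reduced costs: (3.0, 14.0)
  x^k = (0.0, 0.0), subgradient = b - a^T x = 5.0
  y^{k+1} = 0.0 + 0.2*5.0 = 1.0
Step 2: y^k = 1.0, reduced costs: (-1.0, 10.0)
  x^k = (8.0, 0.0), subgradient = b - a^T x = -27.0
  y^{k+1} = 1.0 + 0.2*-27.0 = -4.4
Step 3: y^k = -4.4, reduced costs: (20.6, 31.6)
  x^k = (0.0, 0.0), subgradient = b - a^T x = 5.0
  y^{k+1} = -4.4 + 0.2*5.0 = -3.4
Dual objective at y_3 = -3.4: reduced costs (16.6, 27.6), box minimizer x = (0.0, 0.0)
g(y_3) = b*y + (c1 - a1*y)*x1 + (c2 - a2*y)*x2 = 5*(-3.4) + 16.6*0.0 + 27.6*0.0 = -17.0 + 0.0 + 0.0 = -17.0


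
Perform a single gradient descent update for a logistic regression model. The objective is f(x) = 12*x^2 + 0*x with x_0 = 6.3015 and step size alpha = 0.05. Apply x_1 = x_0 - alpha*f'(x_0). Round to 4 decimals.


We compute the gradient at x_0 and apply the update.
f'(x) = 24*x + 0
f'(6.3015) = 24*6.3015 + 0 = 151.236
x_1 = 6.3015 - 0.05*151.236 = -1.2603


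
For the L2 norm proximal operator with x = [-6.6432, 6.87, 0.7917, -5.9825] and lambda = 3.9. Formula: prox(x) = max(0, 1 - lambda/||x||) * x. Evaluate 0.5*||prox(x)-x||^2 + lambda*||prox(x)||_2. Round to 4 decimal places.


Step 1: Compute ||x||.
||x|| = 11.3025
Step 2: Compute scaling factor.
scale = max(0, 1 - 3.9/11.3025) = 0.6549
Step 3: prox(x) = [-4.3509, 4.4995, 0.5185, -3.9182]
||prox(x)|| = 7.4025
Step 4: Proximal objective.
0.5*||prox-x||^2 = 7.605
lambda*||prox|| = 28.8698
Total = 36.4747


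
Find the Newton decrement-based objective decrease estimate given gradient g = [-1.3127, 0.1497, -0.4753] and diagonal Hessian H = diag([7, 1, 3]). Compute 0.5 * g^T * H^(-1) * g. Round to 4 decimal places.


Step 1: H is diagonal, so H^(-1) * g = [-0.1875, 0.1497, -0.1584].
Step 2: g^T H^(-1) g = sum_i g_i^2 / H_ii
  = (-1.3127)^2/7 + (0.1497)^2/1 + (-0.4753)^2/3
  = 0.2462 + 0.0224 + 0.0753 = 0.3439
Step 3: Objective decrease = 0.5 * g^T H^(-1) g = 0.1719


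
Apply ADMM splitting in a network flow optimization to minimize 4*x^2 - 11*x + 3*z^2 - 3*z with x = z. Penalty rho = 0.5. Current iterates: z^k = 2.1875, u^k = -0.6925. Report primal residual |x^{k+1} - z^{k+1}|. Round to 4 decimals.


ADMM iteration with rho = 0.5, z^k = 2.1875, u^k = -0.6925
Step 1: x-update.
Minimize 4*x^2 - 11*x + (0.5/2)*(x - 2.1875 - 0.6925)^2
FOC: (2*4 + 0.5)*x = 11 + 0.5*(2.1875 + 0.6925)
x^{k+1} = 1.4635
Step 2: z-update.
Minimize 3*z^2 - 3*z + (0.5/2)*(1.4635 - z - 0.6925)^2
FOC: (2*3 + 0.5)*z = 3 + 0.5*(1.4635 - 0.6925)
z^{k+1} = 0.5208
Step 3: u-update.
u^{k+1} = -0.6925 + 1.4635 - 0.5208 = 0.2502
Step 4: Primal residual = |1.4635 - 0.5208| = 0.9427


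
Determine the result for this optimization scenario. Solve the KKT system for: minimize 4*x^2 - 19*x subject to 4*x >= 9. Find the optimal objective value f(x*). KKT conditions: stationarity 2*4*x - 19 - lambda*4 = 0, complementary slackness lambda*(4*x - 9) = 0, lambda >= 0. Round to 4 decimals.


Step 1: Try lambda = 0 (constraint inactive).
Stationarity: 2*4*x - 19 = 0
x* = 19/(2*4) = 2.375
Check constraint: 4*2.375 = 9.5 >= 9 -- satisfied.
Step 2: Compute optimal value.
f(x*) = 4*2.375^2 - 19*2.375 = -22.5625


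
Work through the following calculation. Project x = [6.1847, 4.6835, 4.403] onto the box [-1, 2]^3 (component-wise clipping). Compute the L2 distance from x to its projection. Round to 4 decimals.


Project each component onto [-1, 2].
clip(6.1847) = 2.0, clip(4.6835) = 2.0, clip(4.403) = 2.0
Projection = [2.0, 2.0, 2.0]
Squared diffs: [17.5117, 7.2012, 5.7744]
Distance = sqrt(30.4873) = 5.5215


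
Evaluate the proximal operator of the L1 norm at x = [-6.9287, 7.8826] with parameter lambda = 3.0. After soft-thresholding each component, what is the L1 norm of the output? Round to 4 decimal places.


Soft-thresholding with lambda = 3.0:
prox(-6.9287) = sign(-6.9287)*max(|-6.9287| - 3.0, 0) = -3.9287
prox(7.8826) = sign(7.8826)*max(|7.8826| - 3.0, 0) = 4.8826
prox(x) = [-3.9287, 4.8826]
||prox(x)||_1 = 3.9287 + 4.8826 = 8.8113


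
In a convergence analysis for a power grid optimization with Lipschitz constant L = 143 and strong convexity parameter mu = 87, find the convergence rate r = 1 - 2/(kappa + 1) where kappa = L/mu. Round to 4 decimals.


Step 1: Compute the condition number.
kappa = L/mu = 143/87 = 1.6437
Step 2: Compute the convergence rate.
r = 1 - 2/(kappa + 1) = 1 - 2*mu/(L + mu) = (L - mu)/(L + mu) = 56/230 = 0.2435


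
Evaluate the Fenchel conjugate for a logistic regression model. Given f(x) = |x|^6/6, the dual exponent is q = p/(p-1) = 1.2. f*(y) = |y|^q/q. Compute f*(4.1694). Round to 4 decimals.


The conjugate exponent q satisfies 1/p + 1/q = 1.
p = 6, so q = 6/(6 - 1) = 1.2
|y|^q = 4.1694^1.2 = 5.5474
f*(4.1694) = 5.5474 / 1.2 = 4.6228


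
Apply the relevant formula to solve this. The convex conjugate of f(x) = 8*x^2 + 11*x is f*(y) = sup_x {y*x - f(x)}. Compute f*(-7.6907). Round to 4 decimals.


f*(y) = sup_x {y*x - a*x^2 - b*x} = sup_x {(y-b)*x - a*x^2}
FOC: (y - b) - 2a*x = 0 => x* = (y - b)/(2a)
x* = (-7.6907 - 11)/(2*8) = -1.1682
f*(-7.6907) = (y-b)^2/(4a) = (-7.6907 - 11)^2/(4*8)
= 349.3423/32 = 10.9169


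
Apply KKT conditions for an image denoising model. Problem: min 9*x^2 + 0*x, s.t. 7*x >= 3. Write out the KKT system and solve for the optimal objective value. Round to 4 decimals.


Step 1: Try lambda = 0 (constraint inactive).
x_unc = 0/(2*9) = 0.0
Check: 7*0.0 = 0.0 < 3 -- violated!
Step 2: Constraint must be active: 7*x = 3
x* = 3/7 = 0.4286 (rounded; the exact value 3/7 is used below)
lambda = (2*9*(3/7) + 0)/7 = 1.102
Step 3: Compute optimal value.
f(x*) = 9*(3/7)^2 + 0*(3/7) = 1.6531


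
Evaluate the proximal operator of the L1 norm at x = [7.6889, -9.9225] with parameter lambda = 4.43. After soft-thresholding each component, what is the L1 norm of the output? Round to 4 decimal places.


Soft-thresholding with lambda = 4.43:
prox(7.6889) = sign(7.6889)*max(|7.6889| - 4.43, 0) = 3.2589
prox(-9.9225) = sign(-9.9225)*max(|-9.9225| - 4.43, 0) = -5.4925
prox(x) = [3.2589, -5.4925]
||prox(x)||_1 = 3.2589 + 5.4925 = 8.7514


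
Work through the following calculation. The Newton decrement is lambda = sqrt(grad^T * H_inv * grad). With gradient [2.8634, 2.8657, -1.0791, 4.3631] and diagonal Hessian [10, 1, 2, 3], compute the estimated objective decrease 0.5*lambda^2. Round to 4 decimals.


Step 1: H is diagonal, so H^(-1) * g = [0.2863, 2.8657, -0.5396, 1.4544].
Step 2: g^T H^(-1) g = sum_i g_i^2 / H_ii
  = (2.8634)^2/10 + (2.8657)^2/1 + (-1.0791)^2/2 + (4.3631)^2/3
  = 0.8199 + 8.2122 + 0.5822 + 6.3455 = 15.9599
Step 3: Objective decrease = 0.5 * g^T H^(-1) g = 7.98


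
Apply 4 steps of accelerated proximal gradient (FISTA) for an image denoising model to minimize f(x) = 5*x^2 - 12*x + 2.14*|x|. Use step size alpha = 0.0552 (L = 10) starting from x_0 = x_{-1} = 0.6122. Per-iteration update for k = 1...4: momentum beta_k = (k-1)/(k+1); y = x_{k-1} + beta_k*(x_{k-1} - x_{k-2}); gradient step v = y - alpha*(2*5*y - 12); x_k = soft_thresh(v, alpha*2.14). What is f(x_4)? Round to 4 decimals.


FISTA on f(x) = 5*x^2 - 12*x + 2.14*|x|
L = 10, alpha = 0.0552
Iteration 1: beta = 0.0, y = 0.6122 + 0.0*(0.6122 - 0.6122) = 0.6122
  grad(y) = -5.878, v = y - alpha*grad = 0.9367
  prox(v) = soft_thresh(0.9367, 0.1181) = 0.8185
Iteration 2: beta = 0.3333, y = 0.8185 + 0.3333*(0.8185 - 0.6122) = 0.8873
  grad(y) = -3.1268, v = y - alpha*grad = 1.0599
  prox(v) = soft_thresh(1.0599, 0.1181) = 0.9418
Iteration 3: beta = 0.5, y = 0.9418 + 0.5*(0.9418 - 0.8185) = 1.0034
  grad(y) = -1.9658, v = y - alpha*grad = 1.1119
  prox(v) = soft_thresh(1.1119, 0.1181) = 0.9938
Iteration 4: beta = 0.6, y = 0.9938 + 0.6*(0.9938 - 0.9418) = 1.025
  grad(y) = -1.7499, v = y - alpha*grad = 1.1216
  prox(v) = soft_thresh(1.1216, 0.1181) = 1.0035
f(x_4) = 5*1.0035^2 - 12*1.0035 + 2.14*|1.0035| = -4.8595


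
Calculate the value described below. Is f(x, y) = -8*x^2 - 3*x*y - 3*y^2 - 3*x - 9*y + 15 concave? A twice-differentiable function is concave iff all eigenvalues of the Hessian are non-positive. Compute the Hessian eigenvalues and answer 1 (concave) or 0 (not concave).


The Hessian of f(x,y) = -8*x^2 - 3*x*y - 3*y^2 - 3*x - 9*y + 15 is:
H = [[-16, -3], [-3, -6]]
Trace = -16 - 6 = -22
Determinant = -16*-6 - (-3)^2 = 87
Discriminant = (-22)^2 - 4*87 = 136.0
Eigenvalues: lambda_1 = -16.831, lambda_2 = -5.169
The function is concave.

1


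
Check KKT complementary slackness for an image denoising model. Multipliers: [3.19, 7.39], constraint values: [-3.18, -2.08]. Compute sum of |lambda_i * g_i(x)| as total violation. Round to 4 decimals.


KKT complementary slackness check:
lambda_1 * g_1 = 3.19 * -3.18 = -10.1442
lambda_2 * g_2 = 7.39 * -2.08 = -15.3712
Total violation = 10.1442 + 15.3712 = 25.5154


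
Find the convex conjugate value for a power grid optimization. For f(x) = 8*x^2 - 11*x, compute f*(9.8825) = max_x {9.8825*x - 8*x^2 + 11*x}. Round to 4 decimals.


f*(y) = sup_x {y*x - a*x^2 - b*x} = sup_x {(y-b)*x - a*x^2}
FOC: (y - b) - 2a*x = 0 => x* = (y - b)/(2a)
x* = (9.8825 + 11)/(2*8) = 1.3052
f*(9.8825) = (y-b)^2/(4a) = (9.8825 + 11)^2/(4*8)
= 436.0788/32 = 13.6275


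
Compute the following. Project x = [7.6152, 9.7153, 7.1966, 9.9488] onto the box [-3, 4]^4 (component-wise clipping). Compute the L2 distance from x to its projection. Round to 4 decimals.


Project each component onto [-3, 4].
clip(7.6152) = 4.0, clip(9.7153) = 4.0, clip(7.1966) = 4.0, clip(9.9488) = 4.0
Projection = [4.0, 4.0, 4.0, 4.0]
Squared diffs: [13.0697, 32.6647, 10.2183, 35.3882]
Distance = sqrt(91.3409) = 9.5572


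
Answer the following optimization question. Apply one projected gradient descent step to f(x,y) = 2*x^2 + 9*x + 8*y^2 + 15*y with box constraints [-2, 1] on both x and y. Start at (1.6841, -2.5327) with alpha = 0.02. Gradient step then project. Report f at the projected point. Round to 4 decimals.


Step 1: Compute gradient at (1.6841, -2.5327).
grad_x = 2*2*1.6841 + 9 = 15.7364
grad_y = 2*8*-2.5327 + 15 = -25.5232
Step 2: Gradient step.
x_raw = 1.6841 - 0.02*15.7364 = 1.3694
y_raw = -2.5327 - 0.02*-25.5232 = -2.0222
Step 3: Project onto [-2, 1].
x_proj = clip(1.3694) = 1.0
y_proj = clip(-2.0222) = -2.0
Step 4: Evaluate f.
f(1.0, -2.0) = 13.0


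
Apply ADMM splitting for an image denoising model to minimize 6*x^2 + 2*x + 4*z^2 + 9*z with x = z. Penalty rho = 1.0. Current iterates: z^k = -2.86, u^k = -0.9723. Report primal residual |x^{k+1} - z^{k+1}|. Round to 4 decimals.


ADMM iteration with rho = 1.0, z^k = -2.86, u^k = -0.9723
Step 1: x-update.
Minimize 6*x^2 + 2*x + (1.0/2)*(x + 2.86 - 0.9723)^2
FOC: (2*6 + 1.0)*x = -2 + 1.0*(-2.86 + 0.9723)
x^{k+1} = -0.2991
Step 2: z-update.
Minimize 4*z^2 + 9*z + (1.0/2)*(-0.2991 - z - 0.9723)^2
FOC: (2*4 + 1.0)*z = -9 + 1.0*(-0.2991 - 0.9723)
z^{k+1} = -1.1413
Step 3: u-update.
u^{k+1} = -0.9723 - 0.2991 + 1.1413 = -0.1301
Step 4: Primal residual = |-0.2991 + 1.1413| = 0.8422


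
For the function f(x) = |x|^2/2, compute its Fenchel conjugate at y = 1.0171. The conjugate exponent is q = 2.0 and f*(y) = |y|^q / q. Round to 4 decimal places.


The conjugate exponent q satisfies 1/p + 1/q = 1.
p = 2, so q = 2/(2 - 1) = 2.0
|y|^q = 1.0171^2.0 = 1.0345
f*(1.0171) = 1.0345 / 2.0 = 0.5172


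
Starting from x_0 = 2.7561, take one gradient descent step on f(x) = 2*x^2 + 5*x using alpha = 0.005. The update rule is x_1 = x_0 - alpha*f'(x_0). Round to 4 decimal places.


We compute the gradient at x_0 and apply the update.
f'(x) = 4*x + 5
f'(2.7561) = 4*2.7561 + 5 = 16.0244
x_1 = 2.7561 - 0.005*16.0244 = 2.676


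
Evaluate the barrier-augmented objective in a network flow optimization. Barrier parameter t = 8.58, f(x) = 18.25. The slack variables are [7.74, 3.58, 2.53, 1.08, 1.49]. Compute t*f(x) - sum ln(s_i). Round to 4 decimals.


Step 1: Compute log-barrier.
ln values: [2.0464, 1.2754, 0.9282, 0.077, 0.3988]
phi = -(2.0464 + 1.2754 + 0.9282 + 0.077 + 0.3988) = -4.7257
Step 2: Compute augmented objective.
t*f(x) = 8.58*18.25 = 156.585
Total = 156.585 - 4.7257 = 151.8593


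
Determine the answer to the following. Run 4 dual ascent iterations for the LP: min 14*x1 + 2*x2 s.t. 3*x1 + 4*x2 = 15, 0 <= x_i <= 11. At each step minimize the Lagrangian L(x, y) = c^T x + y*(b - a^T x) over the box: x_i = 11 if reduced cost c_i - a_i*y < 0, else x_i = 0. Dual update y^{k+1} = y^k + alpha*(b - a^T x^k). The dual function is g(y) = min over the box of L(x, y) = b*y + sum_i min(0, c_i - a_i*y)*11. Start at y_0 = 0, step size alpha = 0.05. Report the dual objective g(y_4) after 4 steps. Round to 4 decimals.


Dual ascent for LP: min 14*x1 + 2*x2, 3*x1 + 4*x2 = 15, 0 <= x_i <= 11
Step 1: y^k = 0.0, reduced costs: (14.0, 2.0)
  x^k = (0.0, 0.0), subgradient = b - a^T x = 15.0
  y^{k+1} = 0.0 + 0.05*15.0 = 0.75
Step 2: y^k = 0.75, reduced costs: (11.75, -1.0)
  x^k = (0.0, 11.0), subgradient = b - a^T x = -29.0
  y^{k+1} = 0.75 + 0.05*-29.0 = -0.7
Step 3: y^k = -0.7, reduced costs: (16.1, 4.8)
  x^k = (0.0, 0.0), subgradient = b - a^T x = 15.0
  y^{k+1} = -0.7 + 0.05*15.0 = 0.05
Step 4: y^k = 0.05, reduced costs: (13.85, 1.8)
  x^k = (0.0, 0.0), subgradient = b - a^T x = 15.0
  y^{k+1} = 0.05 + 0.05*15.0 = 0.8
Dual objective at y_4 = 0.8: reduced costs (11.6, -1.2), box minimizer x = (0.0, 11.0)
g(y_4) = b*y + (c1 - a1*y)*x1 + (c2 - a2*y)*x2 = 15*0.8 + 11.6*0.0 + (-1.2)*11.0 = 12.0 + 0.0 - 13.2 = -1.2


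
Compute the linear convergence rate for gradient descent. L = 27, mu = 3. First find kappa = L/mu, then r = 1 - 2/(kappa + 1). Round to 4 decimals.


Step 1: Compute the condition number.
kappa = L/mu = 27/3 = 9.0
Step 2: Compute the convergence rate.
r = 1 - 2/(kappa + 1) = 1 - 2*mu/(L + mu) = (L - mu)/(L + mu) = 24/30 = 0.8


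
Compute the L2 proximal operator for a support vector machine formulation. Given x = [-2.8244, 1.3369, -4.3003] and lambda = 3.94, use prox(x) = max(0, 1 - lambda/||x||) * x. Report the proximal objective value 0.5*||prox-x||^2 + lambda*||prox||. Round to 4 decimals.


Step 1: Compute ||x||.
||x|| = 5.3157
Step 2: Compute scaling factor.
scale = max(0, 1 - 3.94/5.3157) = 0.2588
Step 3: prox(x) = [-0.731, 0.346, -1.1129]
||prox(x)|| = 1.3757
Step 4: Proximal objective.
0.5*||prox-x||^2 = 7.7618
lambda*||prox|| = 5.4203
Total = 13.1822


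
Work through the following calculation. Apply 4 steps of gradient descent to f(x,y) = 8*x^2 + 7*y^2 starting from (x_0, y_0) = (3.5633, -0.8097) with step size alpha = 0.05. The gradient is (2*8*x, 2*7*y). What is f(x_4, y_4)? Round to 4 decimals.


Gradient descent on f(x,y) = 8*x^2 + 7*y^2.
Starting point: (3.5633, -0.8097), alpha = 0.05
Step 1: grad_x = 2*8*3.5633 = 57.0128, grad_y = 2*7*-0.8097 = -11.3358
  x_1 = 3.5633 - 0.05*57.0128 = 0.7127
  y_1 = -0.8097 - 0.05*-11.3358 = -0.2429
Step 2: grad_x = 2*8*0.7127 = 11.4026, grad_y = 2*7*-0.2429 = -3.4007
  x_2 = 0.7127 - 0.05*11.4026 = 0.1425
  y_2 = -0.2429 - 0.05*-3.4007 = -0.0729
Step 3: grad_x = 2*8*0.1425 = 2.2805, grad_y = 2*7*-0.0729 = -1.0202
  x_3 = 0.1425 - 0.05*2.2805 = 0.0285
  y_3 = -0.0729 - 0.05*-1.0202 = -0.0219
Step 4: grad_x = 2*8*0.0285 = 0.4561, grad_y = 2*7*-0.0219 = -0.3061
  x_4 = 0.0285 - 0.05*0.4561 = 0.0057
  y_4 = -0.0219 - 0.05*-0.3061 = -0.0066
f(0.0057, -0.0066) = 8*0.0057^2 + 7*(-0.0066)^2 = 0.0006
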